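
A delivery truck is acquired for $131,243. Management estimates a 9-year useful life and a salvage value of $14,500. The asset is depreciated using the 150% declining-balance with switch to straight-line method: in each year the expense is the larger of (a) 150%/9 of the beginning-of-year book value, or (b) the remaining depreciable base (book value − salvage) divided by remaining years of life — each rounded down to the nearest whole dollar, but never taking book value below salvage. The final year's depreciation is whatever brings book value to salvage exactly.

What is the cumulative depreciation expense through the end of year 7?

Depreciable base = $131,243 − $14,500 = $116,743.
Year 1: DB = ⌊$131,243 × 150%/9⌋ = $21,873; SL = ⌊$116,743/9⌋ = $12,971 → take DB $21,873. Book value $109,370.
Year 2: DB = ⌊$109,370 × 150%/9⌋ = $18,228; SL = ⌊$94,870/8⌋ = $11,858 → take DB $18,228. Book value $91,142.
Year 3: DB = ⌊$91,142 × 150%/9⌋ = $15,190; SL = ⌊$76,642/7⌋ = $10,948 → take DB $15,190. Book value $75,952.
Year 4: DB = ⌊$75,952 × 150%/9⌋ = $12,658; SL = ⌊$61,452/6⌋ = $10,242 → take DB $12,658. Book value $63,294.
Year 5: DB = ⌊$63,294 × 150%/9⌋ = $10,549; SL = ⌊$48,794/5⌋ = $9,758 → take DB $10,549. Book value $52,745.
Year 6: DB = ⌊$52,745 × 150%/9⌋ = $8,790; SL = ⌊$38,245/4⌋ = $9,561 → take SL $9,561. Book value $43,184.
Year 7: DB = ⌊$43,184 × 150%/9⌋ = $7,197; SL = ⌊$28,684/3⌋ = $9,561 → take SL $9,561. Book value $33,623.
Accumulated through year 7 = $131,243 − $33,623 = $97,620.

$97,620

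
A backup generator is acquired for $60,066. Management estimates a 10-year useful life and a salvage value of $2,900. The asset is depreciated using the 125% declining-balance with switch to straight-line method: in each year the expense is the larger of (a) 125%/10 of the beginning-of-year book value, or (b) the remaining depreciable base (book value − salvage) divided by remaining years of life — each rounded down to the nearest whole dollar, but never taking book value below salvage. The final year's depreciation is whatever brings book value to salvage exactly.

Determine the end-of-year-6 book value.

$24,239

Depreciable base = $60,066 − $2,900 = $57,166.
Year 1: DB = ⌊$60,066 × 125%/10⌋ = $7,508; SL = ⌊$57,166/10⌋ = $5,716 → take DB $7,508. Book value $52,558.
Year 2: DB = ⌊$52,558 × 125%/10⌋ = $6,569; SL = ⌊$49,658/9⌋ = $5,517 → take DB $6,569. Book value $45,989.
Year 3: DB = ⌊$45,989 × 125%/10⌋ = $5,748; SL = ⌊$43,089/8⌋ = $5,386 → take DB $5,748. Book value $40,241.
Year 4: DB = ⌊$40,241 × 125%/10⌋ = $5,030; SL = ⌊$37,341/7⌋ = $5,334 → take SL $5,334. Book value $34,907.
Year 5: DB = ⌊$34,907 × 125%/10⌋ = $4,363; SL = ⌊$32,007/6⌋ = $5,334 → take SL $5,334. Book value $29,573.
Year 6: DB = ⌊$29,573 × 125%/10⌋ = $3,696; SL = ⌊$26,673/5⌋ = $5,334 → take SL $5,334. Book value $24,239.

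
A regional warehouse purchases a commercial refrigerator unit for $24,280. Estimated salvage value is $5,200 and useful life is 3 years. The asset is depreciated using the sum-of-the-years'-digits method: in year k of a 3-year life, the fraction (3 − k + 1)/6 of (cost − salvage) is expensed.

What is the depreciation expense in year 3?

Depreciable base = $24,280 − $5,200 = $19,080.
Sum of the years' digits = 3+2+1 = 6.
Year 1: $19,080 × 3/6 = $9,540. Book value $14,740.
Year 2: $19,080 × 2/6 = $6,360. Book value $8,380.
Year 3: $19,080 × 1/6 = $3,180. Book value $5,200.

$3,180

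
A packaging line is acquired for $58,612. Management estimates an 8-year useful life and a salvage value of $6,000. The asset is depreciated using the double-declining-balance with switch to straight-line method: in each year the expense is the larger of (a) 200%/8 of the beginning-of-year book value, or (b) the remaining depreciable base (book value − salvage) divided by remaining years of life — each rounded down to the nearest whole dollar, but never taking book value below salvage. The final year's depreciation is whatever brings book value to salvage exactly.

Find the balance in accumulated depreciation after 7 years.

Depreciable base = $58,612 − $6,000 = $52,612.
Year 1: DB = ⌊$58,612 × 200%/8⌋ = $14,653; SL = ⌊$52,612/8⌋ = $6,576 → take DB $14,653. Book value $43,959.
Year 2: DB = ⌊$43,959 × 200%/8⌋ = $10,989; SL = ⌊$37,959/7⌋ = $5,422 → take DB $10,989. Book value $32,970.
Year 3: DB = ⌊$32,970 × 200%/8⌋ = $8,242; SL = ⌊$26,970/6⌋ = $4,495 → take DB $8,242. Book value $24,728.
Year 4: DB = ⌊$24,728 × 200%/8⌋ = $6,182; SL = ⌊$18,728/5⌋ = $3,745 → take DB $6,182. Book value $18,546.
Year 5: DB = ⌊$18,546 × 200%/8⌋ = $4,636; SL = ⌊$12,546/4⌋ = $3,136 → take DB $4,636. Book value $13,910.
Year 6: DB = ⌊$13,910 × 200%/8⌋ = $3,477; SL = ⌊$7,910/3⌋ = $2,636 → take DB $3,477. Book value $10,433.
Year 7: DB = ⌊$10,433 × 200%/8⌋ = $2,608; SL = ⌊$4,433/2⌋ = $2,216 → take DB $2,608. Book value $7,825.
Accumulated through year 7 = $58,612 − $7,825 = $50,787.

$50,787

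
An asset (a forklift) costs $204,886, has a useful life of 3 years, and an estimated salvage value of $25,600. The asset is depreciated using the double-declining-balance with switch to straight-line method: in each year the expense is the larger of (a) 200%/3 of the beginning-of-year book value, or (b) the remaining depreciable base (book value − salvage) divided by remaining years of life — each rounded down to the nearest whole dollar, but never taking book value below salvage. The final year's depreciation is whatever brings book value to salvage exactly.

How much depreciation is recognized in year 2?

$42,696

Depreciable base = $204,886 − $25,600 = $179,286.
Year 1: DB = ⌊$204,886 × 200%/3⌋ = $136,590; SL = ⌊$179,286/3⌋ = $59,762 → take DB $136,590. Book value $68,296.
Year 2: DB = ⌊$68,296 × 200%/3⌋ = $45,530; SL = ⌊$42,696/2⌋ = $21,348 → take DB $45,530, capped at $42,696. Book value $25,600.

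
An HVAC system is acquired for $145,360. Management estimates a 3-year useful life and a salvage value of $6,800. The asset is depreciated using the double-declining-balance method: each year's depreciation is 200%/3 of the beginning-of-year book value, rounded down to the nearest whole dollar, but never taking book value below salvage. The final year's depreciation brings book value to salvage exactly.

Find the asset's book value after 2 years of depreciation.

Depreciable base = $145,360 − $6,800 = $138,560.
Year 1: ⌊$145,360 × 200%/3⌋ = $96,906. Book value $48,454.
Year 2: ⌊$48,454 × 200%/3⌋ = $32,302. Book value $16,152.

$16,152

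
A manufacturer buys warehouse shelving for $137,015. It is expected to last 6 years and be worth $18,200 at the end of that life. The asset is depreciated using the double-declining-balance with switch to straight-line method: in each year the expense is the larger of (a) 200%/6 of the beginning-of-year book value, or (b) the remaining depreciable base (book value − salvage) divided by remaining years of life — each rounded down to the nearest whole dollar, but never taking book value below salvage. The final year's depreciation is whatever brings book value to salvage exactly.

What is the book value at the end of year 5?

Depreciable base = $137,015 − $18,200 = $118,815.
Year 1: DB = ⌊$137,015 × 200%/6⌋ = $45,671; SL = ⌊$118,815/6⌋ = $19,802 → take DB $45,671. Book value $91,344.
Year 2: DB = ⌊$91,344 × 200%/6⌋ = $30,448; SL = ⌊$73,144/5⌋ = $14,628 → take DB $30,448. Book value $60,896.
Year 3: DB = ⌊$60,896 × 200%/6⌋ = $20,298; SL = ⌊$42,696/4⌋ = $10,674 → take DB $20,298. Book value $40,598.
Year 4: DB = ⌊$40,598 × 200%/6⌋ = $13,532; SL = ⌊$22,398/3⌋ = $7,466 → take DB $13,532. Book value $27,066.
Year 5: DB = ⌊$27,066 × 200%/6⌋ = $9,022; SL = ⌊$8,866/2⌋ = $4,433 → take DB $9,022, capped at $8,866. Book value $18,200.

$18,200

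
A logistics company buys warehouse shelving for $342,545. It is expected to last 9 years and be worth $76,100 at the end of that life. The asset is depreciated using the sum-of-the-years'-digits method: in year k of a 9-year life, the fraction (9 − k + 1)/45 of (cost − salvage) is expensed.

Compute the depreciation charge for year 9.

Depreciable base = $342,545 − $76,100 = $266,445.
Sum of the years' digits = 9+8+7+6+5+4+3+2+1 = 45.
Year 1: $266,445 × 9/45 = $53,289. Book value $289,256.
Year 2: $266,445 × 8/45 = $47,368. Book value $241,888.
Year 3: $266,445 × 7/45 = $41,447. Book value $200,441.
Year 4: $266,445 × 6/45 = $35,526. Book value $164,915.
Year 5: $266,445 × 5/45 = $29,605. Book value $135,310.
Year 6: $266,445 × 4/45 = $23,684. Book value $111,626.
Year 7: $266,445 × 3/45 = $17,763. Book value $93,863.
Year 8: $266,445 × 2/45 = $11,842. Book value $82,021.
Year 9: $266,445 × 1/45 = $5,921. Book value $76,100.

$5,921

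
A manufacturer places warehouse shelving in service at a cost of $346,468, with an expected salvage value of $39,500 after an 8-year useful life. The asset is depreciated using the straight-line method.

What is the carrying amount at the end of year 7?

Depreciable base = $346,468 − $39,500 = $306,968.
Annual expense = $306,968 / 8 = $38,371.
End of year 1: book value $308,097.
End of year 2: book value $269,726.
End of year 3: book value $231,355.
End of year 4: book value $192,984.
End of year 5: book value $154,613.
End of year 6: book value $116,242.
End of year 7: book value $77,871.

$77,871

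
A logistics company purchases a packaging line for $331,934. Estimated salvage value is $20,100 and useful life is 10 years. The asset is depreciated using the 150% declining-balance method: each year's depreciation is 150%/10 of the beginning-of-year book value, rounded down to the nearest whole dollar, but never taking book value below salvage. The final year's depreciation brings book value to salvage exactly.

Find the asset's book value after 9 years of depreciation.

$76,885

Depreciable base = $331,934 − $20,100 = $311,834.
Year 1: ⌊$331,934 × 150%/10⌋ = $49,790. Book value $282,144.
Year 2: ⌊$282,144 × 150%/10⌋ = $42,321. Book value $239,823.
Year 3: ⌊$239,823 × 150%/10⌋ = $35,973. Book value $203,850.
Year 4: ⌊$203,850 × 150%/10⌋ = $30,577. Book value $173,273.
Year 5: ⌊$173,273 × 150%/10⌋ = $25,990. Book value $147,283.
Year 6: ⌊$147,283 × 150%/10⌋ = $22,092. Book value $125,191.
Year 7: ⌊$125,191 × 150%/10⌋ = $18,778. Book value $106,413.
Year 8: ⌊$106,413 × 150%/10⌋ = $15,961. Book value $90,452.
Year 9: ⌊$90,452 × 150%/10⌋ = $13,567. Book value $76,885.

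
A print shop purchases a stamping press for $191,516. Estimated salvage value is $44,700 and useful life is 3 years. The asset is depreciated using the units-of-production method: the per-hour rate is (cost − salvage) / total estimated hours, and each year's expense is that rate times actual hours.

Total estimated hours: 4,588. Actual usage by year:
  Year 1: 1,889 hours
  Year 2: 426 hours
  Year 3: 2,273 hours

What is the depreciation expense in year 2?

Depreciable base = $191,516 − $44,700 = $146,816.
Rate = $146,816 / 4,588 hours = $32 per hour.
Year 1: 1,889 × $32 = $60,448. Book value $131,068.
Year 2: 426 × $32 = $13,632. Book value $117,436.

$13,632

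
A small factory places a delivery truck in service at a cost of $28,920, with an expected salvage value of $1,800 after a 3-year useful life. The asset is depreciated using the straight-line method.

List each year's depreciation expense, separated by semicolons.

$9,040; $9,040; $9,040

Depreciable base = $28,920 − $1,800 = $27,120.
Annual expense = $27,120 / 3 = $9,040.
End of year 1: book value $19,880.
End of year 2: book value $10,840.
End of year 3: book value $1,800.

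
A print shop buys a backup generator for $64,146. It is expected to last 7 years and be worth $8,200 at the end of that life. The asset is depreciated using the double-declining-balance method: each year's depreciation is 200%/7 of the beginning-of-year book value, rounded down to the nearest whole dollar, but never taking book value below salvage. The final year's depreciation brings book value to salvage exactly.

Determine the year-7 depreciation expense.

Depreciable base = $64,146 − $8,200 = $55,946.
Year 1: ⌊$64,146 × 200%/7⌋ = $18,327. Book value $45,819.
Year 2: ⌊$45,819 × 200%/7⌋ = $13,091. Book value $32,728.
Year 3: ⌊$32,728 × 200%/7⌋ = $9,350. Book value $23,378.
Year 4: ⌊$23,378 × 200%/7⌋ = $6,679. Book value $16,699.
Year 5: ⌊$16,699 × 200%/7⌋ = $4,771. Book value $11,928.
Year 6: ⌊$11,928 × 200%/7⌋ = $3,408. Book value $8,520.
Year 7 (final): $8,520 − $8,200 = $320. Book value $8,200.

$320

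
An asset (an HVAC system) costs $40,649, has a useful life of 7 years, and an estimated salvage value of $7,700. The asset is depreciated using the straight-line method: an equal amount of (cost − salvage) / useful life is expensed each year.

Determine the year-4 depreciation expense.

Depreciable base = $40,649 − $7,700 = $32,949.
Annual expense = $32,949 / 7 = $4,707.

$4,707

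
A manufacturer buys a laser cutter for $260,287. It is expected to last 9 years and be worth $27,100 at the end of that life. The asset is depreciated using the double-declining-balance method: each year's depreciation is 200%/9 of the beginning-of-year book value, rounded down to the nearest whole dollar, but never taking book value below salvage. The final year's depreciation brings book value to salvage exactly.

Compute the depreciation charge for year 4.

$27,215

Depreciable base = $260,287 − $27,100 = $233,187.
Year 1: ⌊$260,287 × 200%/9⌋ = $57,841. Book value $202,446.
Year 2: ⌊$202,446 × 200%/9⌋ = $44,988. Book value $157,458.
Year 3: ⌊$157,458 × 200%/9⌋ = $34,990. Book value $122,468.
Year 4: ⌊$122,468 × 200%/9⌋ = $27,215. Book value $95,253.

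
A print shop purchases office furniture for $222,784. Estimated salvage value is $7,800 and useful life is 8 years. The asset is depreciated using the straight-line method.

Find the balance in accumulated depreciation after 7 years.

$188,111

Depreciable base = $222,784 − $7,800 = $214,984.
Annual expense = $214,984 / 8 = $26,873.
End of year 1: book value $195,911.
End of year 2: book value $169,038.
End of year 3: book value $142,165.
End of year 4: book value $115,292.
End of year 5: book value $88,419.
End of year 6: book value $61,546.
End of year 7: book value $34,673.
Accumulated through year 7 = $222,784 − $34,673 = $188,111.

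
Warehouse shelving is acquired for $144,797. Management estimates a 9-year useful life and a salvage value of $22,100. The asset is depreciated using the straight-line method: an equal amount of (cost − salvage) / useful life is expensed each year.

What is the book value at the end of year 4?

$90,265

Depreciable base = $144,797 − $22,100 = $122,697.
Annual expense = $122,697 / 9 = $13,633.
End of year 1: book value $131,164.
End of year 2: book value $117,531.
End of year 3: book value $103,898.
End of year 4: book value $90,265.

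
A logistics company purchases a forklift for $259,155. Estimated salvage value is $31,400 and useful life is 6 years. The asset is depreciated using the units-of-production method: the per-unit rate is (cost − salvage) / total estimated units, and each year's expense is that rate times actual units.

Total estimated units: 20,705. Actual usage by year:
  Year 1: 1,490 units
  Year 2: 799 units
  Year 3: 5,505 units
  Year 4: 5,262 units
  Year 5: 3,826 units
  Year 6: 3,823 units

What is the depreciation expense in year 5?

Depreciable base = $259,155 − $31,400 = $227,755.
Rate = $227,755 / 20,705 units = $11 per unit.
Year 1: 1,490 × $11 = $16,390. Book value $242,765.
Year 2: 799 × $11 = $8,789. Book value $233,976.
Year 3: 5,505 × $11 = $60,555. Book value $173,421.
Year 4: 5,262 × $11 = $57,882. Book value $115,539.
Year 5: 3,826 × $11 = $42,086. Book value $73,453.

$42,086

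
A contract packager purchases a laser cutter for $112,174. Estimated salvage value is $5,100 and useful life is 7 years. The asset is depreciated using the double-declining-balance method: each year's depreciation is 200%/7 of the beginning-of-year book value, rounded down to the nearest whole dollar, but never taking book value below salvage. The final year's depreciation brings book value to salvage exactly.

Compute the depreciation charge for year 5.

$8,343

Depreciable base = $112,174 − $5,100 = $107,074.
Year 1: ⌊$112,174 × 200%/7⌋ = $32,049. Book value $80,125.
Year 2: ⌊$80,125 × 200%/7⌋ = $22,892. Book value $57,233.
Year 3: ⌊$57,233 × 200%/7⌋ = $16,352. Book value $40,881.
Year 4: ⌊$40,881 × 200%/7⌋ = $11,680. Book value $29,201.
Year 5: ⌊$29,201 × 200%/7⌋ = $8,343. Book value $20,858.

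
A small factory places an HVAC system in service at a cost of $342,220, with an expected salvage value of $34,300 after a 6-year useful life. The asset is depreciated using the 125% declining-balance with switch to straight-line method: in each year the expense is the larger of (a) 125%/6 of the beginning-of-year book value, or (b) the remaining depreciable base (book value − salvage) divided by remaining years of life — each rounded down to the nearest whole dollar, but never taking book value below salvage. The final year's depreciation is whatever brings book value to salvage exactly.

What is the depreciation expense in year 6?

$45,046

Depreciable base = $342,220 − $34,300 = $307,920.
Year 1: DB = ⌊$342,220 × 125%/6⌋ = $71,295; SL = ⌊$307,920/6⌋ = $51,320 → take DB $71,295. Book value $270,925.
Year 2: DB = ⌊$270,925 × 125%/6⌋ = $56,442; SL = ⌊$236,625/5⌋ = $47,325 → take DB $56,442. Book value $214,483.
Year 3: DB = ⌊$214,483 × 125%/6⌋ = $44,683; SL = ⌊$180,183/4⌋ = $45,045 → take SL $45,045. Book value $169,438.
Year 4: DB = ⌊$169,438 × 125%/6⌋ = $35,299; SL = ⌊$135,138/3⌋ = $45,046 → take SL $45,046. Book value $124,392.
Year 5: DB = ⌊$124,392 × 125%/6⌋ = $25,915; SL = ⌊$90,092/2⌋ = $45,046 → take SL $45,046. Book value $79,346.
Year 6 (final): $79,346 − $34,300 = $45,046. Book value $34,300.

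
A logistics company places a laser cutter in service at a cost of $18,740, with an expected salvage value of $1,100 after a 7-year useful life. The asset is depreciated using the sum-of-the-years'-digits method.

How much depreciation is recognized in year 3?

Depreciable base = $18,740 − $1,100 = $17,640.
Sum of the years' digits = 7+6+5+4+3+2+1 = 28.
Year 1: $17,640 × 7/28 = $4,410. Book value $14,330.
Year 2: $17,640 × 6/28 = $3,780. Book value $10,550.
Year 3: $17,640 × 5/28 = $3,150. Book value $7,400.

$3,150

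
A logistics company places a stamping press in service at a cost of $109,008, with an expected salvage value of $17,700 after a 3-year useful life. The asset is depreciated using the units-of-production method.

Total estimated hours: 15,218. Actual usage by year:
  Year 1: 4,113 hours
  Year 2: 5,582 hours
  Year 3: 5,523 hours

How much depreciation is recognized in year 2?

$33,492

Depreciable base = $109,008 − $17,700 = $91,308.
Rate = $91,308 / 15,218 hours = $6 per hour.
Year 1: 4,113 × $6 = $24,678. Book value $84,330.
Year 2: 5,582 × $6 = $33,492. Book value $50,838.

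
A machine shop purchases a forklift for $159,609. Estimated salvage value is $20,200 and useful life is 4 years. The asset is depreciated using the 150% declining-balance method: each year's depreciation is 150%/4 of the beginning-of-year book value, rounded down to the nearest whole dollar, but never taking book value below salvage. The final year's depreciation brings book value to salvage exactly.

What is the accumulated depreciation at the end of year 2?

$97,261

Depreciable base = $159,609 − $20,200 = $139,409.
Year 1: ⌊$159,609 × 150%/4⌋ = $59,853. Book value $99,756.
Year 2: ⌊$99,756 × 150%/4⌋ = $37,408. Book value $62,348.
Accumulated through year 2 = $159,609 − $62,348 = $97,261.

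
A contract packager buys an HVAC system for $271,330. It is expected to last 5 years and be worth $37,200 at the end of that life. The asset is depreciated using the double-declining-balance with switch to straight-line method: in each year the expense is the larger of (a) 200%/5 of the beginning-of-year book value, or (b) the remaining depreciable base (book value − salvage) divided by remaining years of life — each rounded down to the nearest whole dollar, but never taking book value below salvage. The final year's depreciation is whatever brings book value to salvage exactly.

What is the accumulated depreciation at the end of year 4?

$234,130

Depreciable base = $271,330 − $37,200 = $234,130.
Year 1: DB = ⌊$271,330 × 200%/5⌋ = $108,532; SL = ⌊$234,130/5⌋ = $46,826 → take DB $108,532. Book value $162,798.
Year 2: DB = ⌊$162,798 × 200%/5⌋ = $65,119; SL = ⌊$125,598/4⌋ = $31,399 → take DB $65,119. Book value $97,679.
Year 3: DB = ⌊$97,679 × 200%/5⌋ = $39,071; SL = ⌊$60,479/3⌋ = $20,159 → take DB $39,071. Book value $58,608.
Year 4: DB = ⌊$58,608 × 200%/5⌋ = $23,443; SL = ⌊$21,408/2⌋ = $10,704 → take DB $23,443, capped at $21,408. Book value $37,200.
Accumulated through year 4 = $271,330 − $37,200 = $234,130.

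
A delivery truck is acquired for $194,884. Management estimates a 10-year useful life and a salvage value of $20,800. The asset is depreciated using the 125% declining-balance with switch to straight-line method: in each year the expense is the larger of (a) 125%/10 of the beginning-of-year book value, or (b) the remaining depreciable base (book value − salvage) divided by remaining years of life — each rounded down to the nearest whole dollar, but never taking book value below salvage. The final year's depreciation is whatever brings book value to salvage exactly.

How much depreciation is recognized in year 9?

Depreciable base = $194,884 − $20,800 = $174,084.
Year 1: DB = ⌊$194,884 × 125%/10⌋ = $24,360; SL = ⌊$174,084/10⌋ = $17,408 → take DB $24,360. Book value $170,524.
Year 2: DB = ⌊$170,524 × 125%/10⌋ = $21,315; SL = ⌊$149,724/9⌋ = $16,636 → take DB $21,315. Book value $149,209.
Year 3: DB = ⌊$149,209 × 125%/10⌋ = $18,651; SL = ⌊$128,409/8⌋ = $16,051 → take DB $18,651. Book value $130,558.
Year 4: DB = ⌊$130,558 × 125%/10⌋ = $16,319; SL = ⌊$109,758/7⌋ = $15,679 → take DB $16,319. Book value $114,239.
Year 5: DB = ⌊$114,239 × 125%/10⌋ = $14,279; SL = ⌊$93,439/6⌋ = $15,573 → take SL $15,573. Book value $98,666.
Year 6: DB = ⌊$98,666 × 125%/10⌋ = $12,333; SL = ⌊$77,866/5⌋ = $15,573 → take SL $15,573. Book value $83,093.
Year 7: DB = ⌊$83,093 × 125%/10⌋ = $10,386; SL = ⌊$62,293/4⌋ = $15,573 → take SL $15,573. Book value $67,520.
Year 8: DB = ⌊$67,520 × 125%/10⌋ = $8,440; SL = ⌊$46,720/3⌋ = $15,573 → take SL $15,573. Book value $51,947.
Year 9: DB = ⌊$51,947 × 125%/10⌋ = $6,493; SL = ⌊$31,147/2⌋ = $15,573 → take SL $15,573. Book value $36,374.

$15,573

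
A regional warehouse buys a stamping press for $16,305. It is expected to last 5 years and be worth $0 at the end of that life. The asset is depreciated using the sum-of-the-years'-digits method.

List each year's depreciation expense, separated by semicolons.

$5,435; $4,348; $3,261; $2,174; $1,087

Depreciable base = $16,305 − $0 = $16,305.
Sum of the years' digits = 5+4+3+2+1 = 15.
Year 1: $16,305 × 5/15 = $5,435. Book value $10,870.
Year 2: $16,305 × 4/15 = $4,348. Book value $6,522.
Year 3: $16,305 × 3/15 = $3,261. Book value $3,261.
Year 4: $16,305 × 2/15 = $2,174. Book value $1,087.
Year 5: $16,305 × 1/15 = $1,087. Book value $0.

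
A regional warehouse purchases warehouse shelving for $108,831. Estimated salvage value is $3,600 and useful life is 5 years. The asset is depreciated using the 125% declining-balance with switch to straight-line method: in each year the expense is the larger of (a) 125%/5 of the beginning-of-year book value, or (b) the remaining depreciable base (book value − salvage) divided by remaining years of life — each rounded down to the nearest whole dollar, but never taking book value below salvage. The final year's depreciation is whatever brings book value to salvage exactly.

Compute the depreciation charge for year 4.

Depreciable base = $108,831 − $3,600 = $105,231.
Year 1: DB = ⌊$108,831 × 125%/5⌋ = $27,207; SL = ⌊$105,231/5⌋ = $21,046 → take DB $27,207. Book value $81,624.
Year 2: DB = ⌊$81,624 × 125%/5⌋ = $20,406; SL = ⌊$78,024/4⌋ = $19,506 → take DB $20,406. Book value $61,218.
Year 3: DB = ⌊$61,218 × 125%/5⌋ = $15,304; SL = ⌊$57,618/3⌋ = $19,206 → take SL $19,206. Book value $42,012.
Year 4: DB = ⌊$42,012 × 125%/5⌋ = $10,503; SL = ⌊$38,412/2⌋ = $19,206 → take SL $19,206. Book value $22,806.

$19,206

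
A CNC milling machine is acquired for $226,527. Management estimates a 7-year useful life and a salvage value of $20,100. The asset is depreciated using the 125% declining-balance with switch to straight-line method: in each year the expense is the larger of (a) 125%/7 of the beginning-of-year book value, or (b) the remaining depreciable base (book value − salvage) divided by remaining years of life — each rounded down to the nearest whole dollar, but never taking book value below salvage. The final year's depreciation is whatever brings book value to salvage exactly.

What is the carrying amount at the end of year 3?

Depreciable base = $226,527 − $20,100 = $206,427.
Year 1: DB = ⌊$226,527 × 125%/7⌋ = $40,451; SL = ⌊$206,427/7⌋ = $29,489 → take DB $40,451. Book value $186,076.
Year 2: DB = ⌊$186,076 × 125%/7⌋ = $33,227; SL = ⌊$165,976/6⌋ = $27,662 → take DB $33,227. Book value $152,849.
Year 3: DB = ⌊$152,849 × 125%/7⌋ = $27,294; SL = ⌊$132,749/5⌋ = $26,549 → take DB $27,294. Book value $125,555.

$125,555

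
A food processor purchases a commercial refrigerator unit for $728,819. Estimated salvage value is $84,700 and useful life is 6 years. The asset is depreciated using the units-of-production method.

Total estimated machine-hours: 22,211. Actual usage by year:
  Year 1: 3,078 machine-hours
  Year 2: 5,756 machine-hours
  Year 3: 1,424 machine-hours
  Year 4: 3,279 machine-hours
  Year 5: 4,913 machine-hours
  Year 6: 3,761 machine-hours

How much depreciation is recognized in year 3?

Depreciable base = $728,819 − $84,700 = $644,119.
Rate = $644,119 / 22,211 machine-hours = $29 per machine-hour.
Year 1: 3,078 × $29 = $89,262. Book value $639,557.
Year 2: 5,756 × $29 = $166,924. Book value $472,633.
Year 3: 1,424 × $29 = $41,296. Book value $431,337.

$41,296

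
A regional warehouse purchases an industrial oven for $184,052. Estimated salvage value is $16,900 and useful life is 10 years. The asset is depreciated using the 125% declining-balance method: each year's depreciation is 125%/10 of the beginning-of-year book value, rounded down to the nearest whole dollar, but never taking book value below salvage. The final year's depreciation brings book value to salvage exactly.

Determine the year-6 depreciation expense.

Depreciable base = $184,052 − $16,900 = $167,152.
Year 1: ⌊$184,052 × 125%/10⌋ = $23,006. Book value $161,046.
Year 2: ⌊$161,046 × 125%/10⌋ = $20,130. Book value $140,916.
Year 3: ⌊$140,916 × 125%/10⌋ = $17,614. Book value $123,302.
Year 4: ⌊$123,302 × 125%/10⌋ = $15,412. Book value $107,890.
Year 5: ⌊$107,890 × 125%/10⌋ = $13,486. Book value $94,404.
Year 6: ⌊$94,404 × 125%/10⌋ = $11,800. Book value $82,604.

$11,800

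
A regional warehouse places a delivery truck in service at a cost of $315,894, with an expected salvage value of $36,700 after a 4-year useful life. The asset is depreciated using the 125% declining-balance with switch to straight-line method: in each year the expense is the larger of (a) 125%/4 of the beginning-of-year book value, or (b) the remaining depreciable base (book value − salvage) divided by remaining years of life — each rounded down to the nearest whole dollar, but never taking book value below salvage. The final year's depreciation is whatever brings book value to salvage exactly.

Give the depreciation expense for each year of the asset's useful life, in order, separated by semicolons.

$98,716; $67,868; $56,305; $56,305

Depreciable base = $315,894 − $36,700 = $279,194.
Year 1: DB = ⌊$315,894 × 125%/4⌋ = $98,716; SL = ⌊$279,194/4⌋ = $69,798 → take DB $98,716. Book value $217,178.
Year 2: DB = ⌊$217,178 × 125%/4⌋ = $67,868; SL = ⌊$180,478/3⌋ = $60,159 → take DB $67,868. Book value $149,310.
Year 3: DB = ⌊$149,310 × 125%/4⌋ = $46,659; SL = ⌊$112,610/2⌋ = $56,305 → take SL $56,305. Book value $93,005.
Year 4 (final): $93,005 − $36,700 = $56,305. Book value $36,700.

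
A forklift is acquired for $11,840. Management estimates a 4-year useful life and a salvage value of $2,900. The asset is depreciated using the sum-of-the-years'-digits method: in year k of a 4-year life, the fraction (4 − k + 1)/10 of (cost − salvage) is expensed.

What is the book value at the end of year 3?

$3,794

Depreciable base = $11,840 − $2,900 = $8,940.
Sum of the years' digits = 4+3+2+1 = 10.
Year 1: $8,940 × 4/10 = $3,576. Book value $8,264.
Year 2: $8,940 × 3/10 = $2,682. Book value $5,582.
Year 3: $8,940 × 2/10 = $1,788. Book value $3,794.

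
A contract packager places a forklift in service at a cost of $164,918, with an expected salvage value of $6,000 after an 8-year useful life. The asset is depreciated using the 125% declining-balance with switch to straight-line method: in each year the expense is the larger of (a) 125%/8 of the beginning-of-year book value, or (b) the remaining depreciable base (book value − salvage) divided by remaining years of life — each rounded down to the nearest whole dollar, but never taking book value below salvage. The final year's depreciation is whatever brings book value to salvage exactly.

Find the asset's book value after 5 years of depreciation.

$61,704

Depreciable base = $164,918 − $6,000 = $158,918.
Year 1: DB = ⌊$164,918 × 125%/8⌋ = $25,768; SL = ⌊$158,918/8⌋ = $19,864 → take DB $25,768. Book value $139,150.
Year 2: DB = ⌊$139,150 × 125%/8⌋ = $21,742; SL = ⌊$133,150/7⌋ = $19,021 → take DB $21,742. Book value $117,408.
Year 3: DB = ⌊$117,408 × 125%/8⌋ = $18,345; SL = ⌊$111,408/6⌋ = $18,568 → take SL $18,568. Book value $98,840.
Year 4: DB = ⌊$98,840 × 125%/8⌋ = $15,443; SL = ⌊$92,840/5⌋ = $18,568 → take SL $18,568. Book value $80,272.
Year 5: DB = ⌊$80,272 × 125%/8⌋ = $12,542; SL = ⌊$74,272/4⌋ = $18,568 → take SL $18,568. Book value $61,704.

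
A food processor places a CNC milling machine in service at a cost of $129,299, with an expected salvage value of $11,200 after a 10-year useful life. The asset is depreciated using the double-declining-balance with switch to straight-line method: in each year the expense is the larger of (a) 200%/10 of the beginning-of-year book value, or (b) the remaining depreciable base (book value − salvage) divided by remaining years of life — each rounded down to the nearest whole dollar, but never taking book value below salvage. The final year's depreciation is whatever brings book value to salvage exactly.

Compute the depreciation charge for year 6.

Depreciable base = $129,299 − $11,200 = $118,099.
Year 1: DB = ⌊$129,299 × 200%/10⌋ = $25,859; SL = ⌊$118,099/10⌋ = $11,809 → take DB $25,859. Book value $103,440.
Year 2: DB = ⌊$103,440 × 200%/10⌋ = $20,688; SL = ⌊$92,240/9⌋ = $10,248 → take DB $20,688. Book value $82,752.
Year 3: DB = ⌊$82,752 × 200%/10⌋ = $16,550; SL = ⌊$71,552/8⌋ = $8,944 → take DB $16,550. Book value $66,202.
Year 4: DB = ⌊$66,202 × 200%/10⌋ = $13,240; SL = ⌊$55,002/7⌋ = $7,857 → take DB $13,240. Book value $52,962.
Year 5: DB = ⌊$52,962 × 200%/10⌋ = $10,592; SL = ⌊$41,762/6⌋ = $6,960 → take DB $10,592. Book value $42,370.
Year 6: DB = ⌊$42,370 × 200%/10⌋ = $8,474; SL = ⌊$31,170/5⌋ = $6,234 → take DB $8,474. Book value $33,896.

$8,474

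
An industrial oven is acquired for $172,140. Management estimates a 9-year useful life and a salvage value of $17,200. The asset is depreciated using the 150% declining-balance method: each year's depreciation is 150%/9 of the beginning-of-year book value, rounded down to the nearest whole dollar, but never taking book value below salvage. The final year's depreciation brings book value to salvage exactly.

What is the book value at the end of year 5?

$69,180

Depreciable base = $172,140 − $17,200 = $154,940.
Year 1: ⌊$172,140 × 150%/9⌋ = $28,690. Book value $143,450.
Year 2: ⌊$143,450 × 150%/9⌋ = $23,908. Book value $119,542.
Year 3: ⌊$119,542 × 150%/9⌋ = $19,923. Book value $99,619.
Year 4: ⌊$99,619 × 150%/9⌋ = $16,603. Book value $83,016.
Year 5: ⌊$83,016 × 150%/9⌋ = $13,836. Book value $69,180.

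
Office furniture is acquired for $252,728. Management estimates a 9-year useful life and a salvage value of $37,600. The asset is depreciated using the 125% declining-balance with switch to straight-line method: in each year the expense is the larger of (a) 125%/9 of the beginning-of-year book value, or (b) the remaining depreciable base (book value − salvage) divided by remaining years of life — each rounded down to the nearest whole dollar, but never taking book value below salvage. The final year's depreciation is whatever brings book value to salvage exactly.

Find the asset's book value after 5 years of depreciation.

Depreciable base = $252,728 − $37,600 = $215,128.
Year 1: DB = ⌊$252,728 × 125%/9⌋ = $35,101; SL = ⌊$215,128/9⌋ = $23,903 → take DB $35,101. Book value $217,627.
Year 2: DB = ⌊$217,627 × 125%/9⌋ = $30,225; SL = ⌊$180,027/8⌋ = $22,503 → take DB $30,225. Book value $187,402.
Year 3: DB = ⌊$187,402 × 125%/9⌋ = $26,028; SL = ⌊$149,802/7⌋ = $21,400 → take DB $26,028. Book value $161,374.
Year 4: DB = ⌊$161,374 × 125%/9⌋ = $22,413; SL = ⌊$123,774/6⌋ = $20,629 → take DB $22,413. Book value $138,961.
Year 5: DB = ⌊$138,961 × 125%/9⌋ = $19,300; SL = ⌊$101,361/5⌋ = $20,272 → take SL $20,272. Book value $118,689.

$118,689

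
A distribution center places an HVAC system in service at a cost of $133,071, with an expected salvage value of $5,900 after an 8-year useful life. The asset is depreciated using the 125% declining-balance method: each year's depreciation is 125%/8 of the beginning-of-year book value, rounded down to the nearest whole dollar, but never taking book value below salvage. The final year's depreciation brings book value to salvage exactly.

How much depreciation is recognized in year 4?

$12,489

Depreciable base = $133,071 − $5,900 = $127,171.
Year 1: ⌊$133,071 × 125%/8⌋ = $20,792. Book value $112,279.
Year 2: ⌊$112,279 × 125%/8⌋ = $17,543. Book value $94,736.
Year 3: ⌊$94,736 × 125%/8⌋ = $14,802. Book value $79,934.
Year 4: ⌊$79,934 × 125%/8⌋ = $12,489. Book value $67,445.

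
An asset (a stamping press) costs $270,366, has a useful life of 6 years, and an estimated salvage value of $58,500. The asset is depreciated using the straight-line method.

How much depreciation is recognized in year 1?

Depreciable base = $270,366 − $58,500 = $211,866.
Annual expense = $211,866 / 6 = $35,311.

$35,311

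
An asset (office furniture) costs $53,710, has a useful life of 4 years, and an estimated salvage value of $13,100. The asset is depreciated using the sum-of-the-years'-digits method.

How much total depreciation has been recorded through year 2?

Depreciable base = $53,710 − $13,100 = $40,610.
Sum of the years' digits = 4+3+2+1 = 10.
Year 1: $40,610 × 4/10 = $16,244. Book value $37,466.
Year 2: $40,610 × 3/10 = $12,183. Book value $25,283.
Accumulated through year 2 = $53,710 − $25,283 = $28,427.

$28,427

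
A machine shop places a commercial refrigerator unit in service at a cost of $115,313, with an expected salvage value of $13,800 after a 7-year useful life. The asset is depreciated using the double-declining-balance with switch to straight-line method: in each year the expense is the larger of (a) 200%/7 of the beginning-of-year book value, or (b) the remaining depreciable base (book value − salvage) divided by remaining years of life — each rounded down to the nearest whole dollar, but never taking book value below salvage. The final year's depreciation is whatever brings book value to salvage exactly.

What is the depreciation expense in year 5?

$8,576

Depreciable base = $115,313 − $13,800 = $101,513.
Year 1: DB = ⌊$115,313 × 200%/7⌋ = $32,946; SL = ⌊$101,513/7⌋ = $14,501 → take DB $32,946. Book value $82,367.
Year 2: DB = ⌊$82,367 × 200%/7⌋ = $23,533; SL = ⌊$68,567/6⌋ = $11,427 → take DB $23,533. Book value $58,834.
Year 3: DB = ⌊$58,834 × 200%/7⌋ = $16,809; SL = ⌊$45,034/5⌋ = $9,006 → take DB $16,809. Book value $42,025.
Year 4: DB = ⌊$42,025 × 200%/7⌋ = $12,007; SL = ⌊$28,225/4⌋ = $7,056 → take DB $12,007. Book value $30,018.
Year 5: DB = ⌊$30,018 × 200%/7⌋ = $8,576; SL = ⌊$16,218/3⌋ = $5,406 → take DB $8,576. Book value $21,442.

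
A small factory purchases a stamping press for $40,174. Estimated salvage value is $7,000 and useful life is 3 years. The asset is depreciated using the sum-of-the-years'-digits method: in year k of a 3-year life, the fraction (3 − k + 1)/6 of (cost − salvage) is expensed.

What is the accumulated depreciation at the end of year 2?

$27,645

Depreciable base = $40,174 − $7,000 = $33,174.
Sum of the years' digits = 3+2+1 = 6.
Year 1: $33,174 × 3/6 = $16,587. Book value $23,587.
Year 2: $33,174 × 2/6 = $11,058. Book value $12,529.
Accumulated through year 2 = $40,174 − $12,529 = $27,645.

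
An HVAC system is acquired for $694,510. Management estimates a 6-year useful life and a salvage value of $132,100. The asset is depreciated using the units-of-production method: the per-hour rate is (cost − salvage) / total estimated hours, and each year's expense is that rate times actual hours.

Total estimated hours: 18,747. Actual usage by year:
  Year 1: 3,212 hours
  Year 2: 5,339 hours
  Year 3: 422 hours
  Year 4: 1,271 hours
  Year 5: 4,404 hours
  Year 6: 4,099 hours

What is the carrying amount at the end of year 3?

$425,320

Depreciable base = $694,510 − $132,100 = $562,410.
Rate = $562,410 / 18,747 hours = $30 per hour.
Year 1: 3,212 × $30 = $96,360. Book value $598,150.
Year 2: 5,339 × $30 = $160,170. Book value $437,980.
Year 3: 422 × $30 = $12,660. Book value $425,320.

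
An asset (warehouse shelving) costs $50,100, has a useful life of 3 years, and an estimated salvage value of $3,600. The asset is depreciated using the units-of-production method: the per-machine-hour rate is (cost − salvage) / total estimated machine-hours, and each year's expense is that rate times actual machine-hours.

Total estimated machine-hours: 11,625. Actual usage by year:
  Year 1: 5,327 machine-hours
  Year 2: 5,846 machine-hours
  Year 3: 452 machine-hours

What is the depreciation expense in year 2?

$23,384

Depreciable base = $50,100 − $3,600 = $46,500.
Rate = $46,500 / 11,625 machine-hours = $4 per machine-hour.
Year 1: 5,327 × $4 = $21,308. Book value $28,792.
Year 2: 5,846 × $4 = $23,384. Book value $5,408.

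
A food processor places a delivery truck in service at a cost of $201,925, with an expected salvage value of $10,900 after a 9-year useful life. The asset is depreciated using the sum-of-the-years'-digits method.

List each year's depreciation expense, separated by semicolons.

Depreciable base = $201,925 − $10,900 = $191,025.
Sum of the years' digits = 9+8+7+6+5+4+3+2+1 = 45.
Year 1: $191,025 × 9/45 = $38,205. Book value $163,720.
Year 2: $191,025 × 8/45 = $33,960. Book value $129,760.
Year 3: $191,025 × 7/45 = $29,715. Book value $100,045.
Year 4: $191,025 × 6/45 = $25,470. Book value $74,575.
Year 5: $191,025 × 5/45 = $21,225. Book value $53,350.
Year 6: $191,025 × 4/45 = $16,980. Book value $36,370.
Year 7: $191,025 × 3/45 = $12,735. Book value $23,635.
Year 8: $191,025 × 2/45 = $8,490. Book value $15,145.
Year 9: $191,025 × 1/45 = $4,245. Book value $10,900.

$38,205; $33,960; $29,715; $25,470; $21,225; $16,980; $12,735; $8,490; $4,245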